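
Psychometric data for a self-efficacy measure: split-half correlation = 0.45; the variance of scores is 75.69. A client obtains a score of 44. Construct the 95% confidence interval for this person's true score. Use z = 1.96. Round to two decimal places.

σ = 75.69^(1/2) = 8.7000
Spearman-Brown: r = 2(0.45) / (1 + 0.45) = 0.9000 / 1.4500 ≈ 0.6207
SEM = 8.7000 × √(1 − 0.6207) = 8.7000 × √0.3793 ≈ 8.7000 × 0.6159 ≈ 5.3582
Margin = 1.96 × 5.3582 ≈ 10.5020
95% CI: 44 ± 10.5020 = [33.4980, 54.5020]

[33.50, 54.50]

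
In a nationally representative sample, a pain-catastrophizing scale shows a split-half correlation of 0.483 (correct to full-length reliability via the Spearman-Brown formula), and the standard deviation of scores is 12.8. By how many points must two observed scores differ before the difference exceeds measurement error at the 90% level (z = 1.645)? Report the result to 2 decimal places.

r_full = 2·0.483 / (1 + 0.483) ≈ 0.6514
SEM = 12.8000·√(1 − 0.6514) ≈ 7.5576
Standard error of the difference = 7.5576·√2 ≈ 10.6881
Minimum reliable difference = 1.645 · SE_diff ≈ 1.645 · 10.6881 ≈ 17.5819

17.58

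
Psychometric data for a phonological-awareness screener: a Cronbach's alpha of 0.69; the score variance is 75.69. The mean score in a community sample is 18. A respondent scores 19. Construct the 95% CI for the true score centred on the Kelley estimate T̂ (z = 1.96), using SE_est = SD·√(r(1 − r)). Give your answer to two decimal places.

σ = 75.69^(1/2) = 8.700
T̂ = 0.690(19) + 0.310(18) ≈ 18.690
SE_est = SD * √(r(1 − r)) = 8.700 * √0.214 ≈ 8.700 * 0.462 ≈ 4.024
95% CI: 18.690 ± 7.886 ≈ (10.804, 26.576)

[10.80, 26.58]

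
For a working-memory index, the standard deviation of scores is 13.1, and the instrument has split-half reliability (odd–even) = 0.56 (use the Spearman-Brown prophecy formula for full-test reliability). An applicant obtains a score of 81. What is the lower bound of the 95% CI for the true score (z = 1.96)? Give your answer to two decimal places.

67.36

r_full = 2·0.56 / (1 + 0.56) ≈ 0.718
SEM = 13.100 * √(1 − 0.718) = 13.100 * √0.282 ≈ 13.100 * 0.531 ≈ 6.957
1.96 * SEM ≈ 13.636
Lower bound: 81 − 13.636 = 67.364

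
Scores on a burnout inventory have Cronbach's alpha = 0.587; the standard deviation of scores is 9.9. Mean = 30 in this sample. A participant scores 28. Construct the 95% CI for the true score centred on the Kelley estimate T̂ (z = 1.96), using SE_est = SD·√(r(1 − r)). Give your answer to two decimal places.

T̂ = 0.58700(28) + 0.41300(30) ≈ 28.82600
SE_est = SD × √(r(1 − r)) = 9.90000 × √0.24243 ≈ 9.90000 × 0.49237 ≈ 4.87449
95% CI: 28.82600 ± 9.55400 ≈ (19.27200, 38.38000)

[19.27, 38.38]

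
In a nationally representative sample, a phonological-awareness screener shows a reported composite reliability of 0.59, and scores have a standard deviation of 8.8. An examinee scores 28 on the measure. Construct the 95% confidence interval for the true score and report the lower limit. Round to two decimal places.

SEM = 8.80000 × √(1 − 0.59000) = 8.80000 × √0.41000 ≈ 8.80000 × 0.64031 ≈ 5.63475
1.96 × SEM ≈ 11.04411
Lower limit = 28 − 11.04411 ≈ 16.95589

16.96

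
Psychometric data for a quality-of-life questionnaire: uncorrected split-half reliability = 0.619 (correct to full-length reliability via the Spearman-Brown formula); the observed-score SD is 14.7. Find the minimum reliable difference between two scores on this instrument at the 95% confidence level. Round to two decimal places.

19.77

Full-length reliability (Spearman-Brown) = 2(0.619)/(1+0.619) ≈ 0.7647
SEM = 14.7000·√(1 − 0.7647) ≈ 7.1311
SE_diff = SEM · √2 ≈ 7.1311 · 1.4142 ≈ 10.0849
Minimum reliable difference = 1.96 · SE_diff ≈ 1.96 · 10.0849 ≈ 19.7664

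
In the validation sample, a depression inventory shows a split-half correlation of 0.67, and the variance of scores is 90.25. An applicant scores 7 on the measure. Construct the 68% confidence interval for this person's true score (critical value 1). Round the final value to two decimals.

SD = √90.25 ≃ 9.500
Full-length reliability (Spearman-Brown) = 2(0.67)/(1+0.67) ≃ 0.802
SEM = 9.500 · √(1 − 0.802) = 9.500 · √0.198 ≃ 9.500 · 0.445 ≃ 4.223
1 · SEM ≃ 4.223
68% CI: 7 ± 4.223 = [2.777, 11.223]

[2.78, 11.22]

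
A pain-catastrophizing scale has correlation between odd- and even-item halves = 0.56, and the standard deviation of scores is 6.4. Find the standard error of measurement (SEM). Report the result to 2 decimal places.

Full-length reliability (Spearman-Brown) = 2(0.56)/(1+0.56) ≃ 0.7179
SEM = 6.4000 * √(1 − 0.7179) = 6.4000 * √0.2821 ≃ 6.4000 * 0.5311 ≃ 3.3989

3.40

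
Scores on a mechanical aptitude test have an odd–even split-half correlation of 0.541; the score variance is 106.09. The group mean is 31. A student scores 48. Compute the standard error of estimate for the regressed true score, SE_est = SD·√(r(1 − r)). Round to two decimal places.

4.71

SD = √106.09 ≈ 10.3000
Spearman-Brown: r = 2(0.541) / (1 + 0.541) = 1.0820 / 1.5410 ≈ 0.7021
SE_est = SD * √(r(1 − r)) = 10.3000 * √0.2091 ≈ 10.3000 * 0.4573 ≈ 4.7104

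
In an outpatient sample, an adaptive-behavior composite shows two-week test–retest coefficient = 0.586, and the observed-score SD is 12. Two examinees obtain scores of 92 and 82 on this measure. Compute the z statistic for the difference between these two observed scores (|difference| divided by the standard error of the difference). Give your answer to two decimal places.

0.92

SEM = 12.00000×√(1 − 0.58600) ≈ 7.72114
Standard error of the difference = 7.72114·√2 ≈ 10.91934
z = |92 − 82| / 10.91934 = 10 / 10.91934 ≈ 0.91581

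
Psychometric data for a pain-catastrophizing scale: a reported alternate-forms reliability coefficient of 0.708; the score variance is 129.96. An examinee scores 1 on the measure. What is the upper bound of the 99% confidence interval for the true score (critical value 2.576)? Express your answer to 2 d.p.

16.87

SD = √129.96 ≈ 11.4000
SEM = 11.4000 · √(1 − 0.7080) = 11.4000 · √0.2920 ≈ 11.4000 · 0.5404 ≈ 6.1602
Half-width = 2.576·6.1602 ≈ 15.8687
Upper bound: 1 + 15.8687 = 16.8687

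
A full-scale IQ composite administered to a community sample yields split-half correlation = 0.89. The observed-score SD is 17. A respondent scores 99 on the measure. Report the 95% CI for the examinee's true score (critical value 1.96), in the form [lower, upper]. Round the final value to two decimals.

Spearman-Brown: r = 2(0.89) / (1 + 0.89) = 1.78000 / 1.89000 ≈ 0.94180
The standard error of measurement is 17.00000·√(1 − 0.94180) ≈ 17.00000·0.24125 ≈ 4.10123.
1.96 · SEM ≈ 8.03842
95% CI: 99 ± 8.03842 = [90.96158, 107.03842]

[90.96, 107.04]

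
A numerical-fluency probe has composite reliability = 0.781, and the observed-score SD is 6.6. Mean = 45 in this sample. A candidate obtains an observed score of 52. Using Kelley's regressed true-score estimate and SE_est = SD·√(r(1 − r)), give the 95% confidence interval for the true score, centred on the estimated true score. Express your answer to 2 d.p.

T̂ = 0.7810(52) + 0.2190(45) ≈ 50.4670
SE_est = SD × √(r(1 − r)) = 6.6000 × √0.1710 ≈ 6.6000 × 0.4136 ≈ 2.7296
CI = 50.4670 ± 1.96 × 2.7296 → [45.1171, 55.8169]

[45.12, 55.82]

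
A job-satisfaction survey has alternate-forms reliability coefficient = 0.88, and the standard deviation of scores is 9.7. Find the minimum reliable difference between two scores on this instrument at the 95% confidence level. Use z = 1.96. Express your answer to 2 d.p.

SEM = 9.700·√(1 − 0.880) ≈ 3.360
Standard error of the difference = 3.360·√2 ≈ 4.752
Minimum reliable difference = 1.96 · SE_diff ≈ 1.96 · 4.752 ≈ 9.314

9.31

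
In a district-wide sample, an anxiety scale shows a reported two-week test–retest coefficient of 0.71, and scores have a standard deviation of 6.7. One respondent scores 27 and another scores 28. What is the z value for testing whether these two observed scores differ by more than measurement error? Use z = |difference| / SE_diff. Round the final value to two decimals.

0.20

SEM = 6.700 × √(1 − 0.710) = 6.700 × √0.290 ≈ 6.700 × 0.539 ≈ 3.608
SE_diff = √2 × SEM ≈ 5.103
z = 1 / 5.103 ≈ 0.196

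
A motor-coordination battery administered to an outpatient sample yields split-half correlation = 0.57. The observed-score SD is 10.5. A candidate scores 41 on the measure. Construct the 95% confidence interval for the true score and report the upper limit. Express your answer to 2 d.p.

Full-length reliability (Spearman-Brown) = 2(0.57)/(1+0.57) ≈ 0.7261
SEM = 10.5000 * √(1 − 0.7261) = 10.5000 * √0.2739 ≈ 10.5000 * 0.5233 ≈ 5.4951
Margin = 1.96 * 5.4951 ≈ 10.7703
Upper bound: 41 + 10.7703 = 51.7703

51.77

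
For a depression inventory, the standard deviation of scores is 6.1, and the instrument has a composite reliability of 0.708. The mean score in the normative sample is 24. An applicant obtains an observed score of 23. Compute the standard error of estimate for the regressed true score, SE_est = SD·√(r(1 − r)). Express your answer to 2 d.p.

SE_est = SD · √(r(1 − r)) = 6.1000 · √0.2067 ≃ 6.1000 · 0.4547 ≃ 2.7736

2.77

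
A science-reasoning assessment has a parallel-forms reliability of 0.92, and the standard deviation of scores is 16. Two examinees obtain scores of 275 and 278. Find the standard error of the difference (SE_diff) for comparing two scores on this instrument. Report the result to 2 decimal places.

SEM = 16.000 * √(1 − 0.920) = 16.000 * √0.080 ≈ 16.000 * 0.283 ≈ 4.525
Standard error of the difference = 4.525·√2 ≈ 6.400

6.40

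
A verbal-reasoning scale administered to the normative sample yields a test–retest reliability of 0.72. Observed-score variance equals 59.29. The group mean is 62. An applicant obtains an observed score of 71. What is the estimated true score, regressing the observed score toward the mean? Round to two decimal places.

68.48

T̂ = r·X + (1 − r)·M = 0.7200·71 + 0.2800·62 = 51.1200 + 17.3600 ≈ 68.4800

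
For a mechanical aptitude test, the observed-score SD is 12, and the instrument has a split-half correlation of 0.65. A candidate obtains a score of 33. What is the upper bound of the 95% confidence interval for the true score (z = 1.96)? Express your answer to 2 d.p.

Full-length reliability (Spearman-Brown) = 2(0.65)/(1+0.65) ≈ 0.788
SEM = 12.000·√(1 − 0.788) ≈ 5.527
Margin = 1.96 · 5.527 ≈ 10.833
Upper limit = 33 + 10.833 ≈ 43.833

43.83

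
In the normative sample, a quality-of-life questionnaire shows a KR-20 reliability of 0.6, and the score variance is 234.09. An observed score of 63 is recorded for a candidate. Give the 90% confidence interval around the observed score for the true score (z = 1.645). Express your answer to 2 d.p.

SD = √234.09 = 15.300
SEM = 15.300 * √(1 − 0.600) = 15.300 * √0.400 ≃ 15.300 * 0.632 ≃ 9.677
Half-width = 1.645*9.677 ≃ 15.918
Interval: (47.082, 78.918)

[47.08, 78.92]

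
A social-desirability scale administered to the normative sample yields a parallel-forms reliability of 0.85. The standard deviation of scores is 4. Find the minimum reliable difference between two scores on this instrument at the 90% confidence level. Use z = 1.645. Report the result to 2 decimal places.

3.60

The standard error of measurement is 4.0000*√(1 − 0.8500) ≈ 4.0000*0.3873 ≈ 1.5492.
Standard error of the difference = 1.5492·√2 ≈ 2.1909
Smallest detectable difference = 1.645*2.1909 ≈ 3.6040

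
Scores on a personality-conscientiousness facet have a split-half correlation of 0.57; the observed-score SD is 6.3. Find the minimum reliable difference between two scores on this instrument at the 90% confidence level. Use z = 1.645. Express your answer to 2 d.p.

7.67

Spearman-Brown: r = 2(0.57) / (1 + 0.57) = 1.1400 / 1.5700 ≈ 0.7261
SEM = 6.3000×√(1 − 0.7261) ≈ 3.2970
SE_diff = SEM × √2 ≈ 3.2970 × 1.4142 ≈ 4.6627
Smallest detectable difference = 1.645×4.6627 ≈ 7.6702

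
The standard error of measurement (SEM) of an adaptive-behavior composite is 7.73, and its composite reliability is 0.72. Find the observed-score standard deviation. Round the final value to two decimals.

14.61

SD = SEM / √(1 − r) = 7.73 / √0.2800 ≈ 7.73 / 0.5292 ≈ 14.6083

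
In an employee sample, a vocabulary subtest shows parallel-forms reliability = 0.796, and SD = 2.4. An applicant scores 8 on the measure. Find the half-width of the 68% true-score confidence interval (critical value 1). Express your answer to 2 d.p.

1.08

SEM = 2.400 × √(1 − 0.796) = 2.400 × √0.204 ≈ 2.400 × 0.452 ≈ 1.084
Margin = 1 × 1.084 ≈ 1.084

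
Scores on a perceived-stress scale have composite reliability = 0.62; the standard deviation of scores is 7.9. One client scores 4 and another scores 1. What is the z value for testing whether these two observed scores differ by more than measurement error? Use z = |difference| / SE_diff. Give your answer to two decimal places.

SEM = 7.900 × √(1 − 0.620) = 7.900 × √0.380 ≈ 7.900 × 0.616 ≈ 4.870
SE_diff = √2 × SEM ≈ 6.887
z = |4 − 1| / 6.887 = 3 / 6.887 ≈ 0.436

0.44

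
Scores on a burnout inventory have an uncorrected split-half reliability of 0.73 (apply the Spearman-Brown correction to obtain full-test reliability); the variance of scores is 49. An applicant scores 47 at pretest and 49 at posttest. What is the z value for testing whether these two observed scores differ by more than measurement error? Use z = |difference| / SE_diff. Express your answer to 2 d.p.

0.51

SD = √49 = 7.0000
r_full = 2·0.73 / (1 + 0.73) ≈ 0.8439
SEM = 7.0000 * √(1 − 0.8439) = 7.0000 * √0.1561 ≈ 7.0000 * 0.3951 ≈ 2.7654
SE_diff = SEM * √2 ≈ 2.7654 * 1.4142 ≈ 3.9109
z = 2 / 3.9109 ≈ 0.5114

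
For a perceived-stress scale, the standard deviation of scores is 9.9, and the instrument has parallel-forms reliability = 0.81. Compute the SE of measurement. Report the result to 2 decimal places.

4.32

The standard error of measurement is 9.9000·√(1 − 0.8100) ≃ 9.9000·0.4359 ≃ 4.3153.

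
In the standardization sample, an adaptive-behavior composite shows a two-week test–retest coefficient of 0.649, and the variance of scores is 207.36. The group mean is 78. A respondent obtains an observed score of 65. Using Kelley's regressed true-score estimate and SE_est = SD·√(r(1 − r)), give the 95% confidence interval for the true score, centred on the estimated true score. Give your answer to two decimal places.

SD = √207.36 ≃ 14.4000
Estimated true score = 0.6490×65 + (1 − 0.6490)×78 ≃ 69.5630
SE_est = SD × √(r(1 − r)) = 14.4000 × √0.2278 ≃ 14.4000 × 0.4773 ≃ 6.8729
CI = 69.5630 ± 1.96 × 6.8729 → [56.0922, 83.0338]

[56.09, 83.03]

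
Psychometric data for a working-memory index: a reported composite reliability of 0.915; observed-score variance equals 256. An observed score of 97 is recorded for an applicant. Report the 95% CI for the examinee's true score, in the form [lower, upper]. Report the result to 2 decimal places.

[87.86, 106.14]

SD = √256 = 16.000
SEM = 16.000 × √(1 − 0.915) = 16.000 × √0.085 ≈ 16.000 × 0.292 ≈ 4.665
Half-width = 1.96×4.665 ≈ 9.143
Interval: (87.857, 106.143)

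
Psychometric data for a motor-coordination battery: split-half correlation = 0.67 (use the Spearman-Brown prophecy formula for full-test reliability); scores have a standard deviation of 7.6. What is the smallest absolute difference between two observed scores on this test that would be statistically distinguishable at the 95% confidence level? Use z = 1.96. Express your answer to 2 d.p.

Spearman-Brown: r = 2(0.67) / (1 + 0.67) = 1.340 / 1.670 ≈ 0.802
SEM = 7.600·√(1 − 0.802) ≈ 3.378
Standard error of the difference = 3.378·√2 ≈ 4.778
Smallest detectable difference = 1.96·4.778 ≈ 9.364

9.36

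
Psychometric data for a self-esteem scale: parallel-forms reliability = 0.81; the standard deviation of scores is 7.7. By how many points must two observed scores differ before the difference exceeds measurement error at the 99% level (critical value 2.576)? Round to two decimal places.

12.23

SEM = 7.700 * √(1 − 0.810) = 7.700 * √0.190 ≈ 7.700 * 0.436 ≈ 3.356
Standard error of the difference = 3.356·√2 ≈ 4.747
Minimum reliable difference = 2.576 * SE_diff ≈ 2.576 * 4.747 ≈ 12.227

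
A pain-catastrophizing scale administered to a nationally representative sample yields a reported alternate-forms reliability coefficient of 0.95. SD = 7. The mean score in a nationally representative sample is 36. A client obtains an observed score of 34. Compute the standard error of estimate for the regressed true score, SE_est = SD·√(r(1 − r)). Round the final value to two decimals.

1.53

SE_est = SD * √(r(1 − r)) = 7.00000 * √0.04750 ≈ 7.00000 * 0.21794 ≈ 1.52561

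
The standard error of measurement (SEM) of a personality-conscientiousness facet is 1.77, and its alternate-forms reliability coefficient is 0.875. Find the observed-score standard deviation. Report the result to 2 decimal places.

SD = SEM / √(1 − r) = 1.77 / √0.1250 ≈ 1.77 / 0.3536 ≈ 5.0063

5.01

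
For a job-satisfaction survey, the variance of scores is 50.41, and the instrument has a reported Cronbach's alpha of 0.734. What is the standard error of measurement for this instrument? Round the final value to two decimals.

3.66

SD = √50.41 = 7.1000
SEM = 7.1000×√(1 − 0.7340) ≈ 3.6618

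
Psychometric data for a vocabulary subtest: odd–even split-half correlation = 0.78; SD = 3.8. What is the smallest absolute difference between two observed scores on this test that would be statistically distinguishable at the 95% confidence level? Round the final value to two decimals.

3.70

Spearman-Brown: r = 2(0.78) / (1 + 0.78) = 1.560 / 1.780 ≃ 0.876
SEM = 3.800 × √(1 − 0.876) = 3.800 × √0.124 ≃ 3.800 × 0.352 ≃ 1.336
SE_diff = √2 × SEM ≃ 1.889
Smallest detectable difference = 1.96×1.889 ≃ 3.703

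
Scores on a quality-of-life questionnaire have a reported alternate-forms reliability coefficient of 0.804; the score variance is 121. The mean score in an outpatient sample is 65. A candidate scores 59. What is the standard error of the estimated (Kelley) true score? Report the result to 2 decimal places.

4.37

SD = √121 ≈ 11.0000
SE_est = SD · √(r(1 − r)) = 11.0000 · √0.1576 ≈ 11.0000 · 0.3970 ≈ 4.3667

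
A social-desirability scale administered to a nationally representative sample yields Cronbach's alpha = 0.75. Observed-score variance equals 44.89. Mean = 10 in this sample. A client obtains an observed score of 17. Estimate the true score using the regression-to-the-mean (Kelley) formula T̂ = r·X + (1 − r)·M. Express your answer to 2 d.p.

15.25

Estimated true score = 0.75000·17 + (1 − 0.75000)·10 ≃ 15.25000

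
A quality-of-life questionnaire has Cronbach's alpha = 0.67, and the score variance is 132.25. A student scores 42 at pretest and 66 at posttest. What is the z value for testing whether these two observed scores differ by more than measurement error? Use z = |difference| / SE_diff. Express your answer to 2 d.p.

SD = √132.25 ≈ 11.5000
SEM = 11.5000 * √(1 − 0.6700) = 11.5000 * √0.3300 ≈ 11.5000 * 0.5745 ≈ 6.6062
Standard error of the difference = 6.6062·√2 ≈ 9.3426
z = |42 − 66| / 9.3426 = 24 / 9.3426 ≈ 2.5689

2.57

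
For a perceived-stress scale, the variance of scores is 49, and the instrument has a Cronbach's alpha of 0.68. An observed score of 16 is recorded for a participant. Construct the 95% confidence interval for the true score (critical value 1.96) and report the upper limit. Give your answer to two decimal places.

23.76

SD = √49 = 7.000
SEM = 7.000 · √(1 − 0.680) = 7.000 · √0.320 ≈ 7.000 · 0.566 ≈ 3.960
Margin = 1.96 · 3.960 ≈ 7.761
Upper limit = 16 + 7.761 ≈ 23.761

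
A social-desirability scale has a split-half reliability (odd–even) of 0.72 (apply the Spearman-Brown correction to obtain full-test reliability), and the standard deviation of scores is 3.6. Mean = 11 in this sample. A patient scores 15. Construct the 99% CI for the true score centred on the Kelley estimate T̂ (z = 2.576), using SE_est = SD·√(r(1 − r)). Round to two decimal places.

r_full = 2·0.72 / (1 + 0.72) ≈ 0.837
Estimated true score = 0.837*15 + (1 − 0.837)*11 ≈ 14.349
SE_est = SD * √(r(1 − r)) = 3.600 * √0.136 ≈ 3.600 * 0.369 ≈ 1.329
CI = 14.349 ± 2.576 * 1.329 → [10.925, 17.772]

[10.93, 17.77]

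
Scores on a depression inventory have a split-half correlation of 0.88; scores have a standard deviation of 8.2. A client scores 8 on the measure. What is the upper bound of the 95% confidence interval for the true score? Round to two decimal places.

12.06

Spearman-Brown: r = 2(0.88) / (1 + 0.88) = 1.760 / 1.880 ≃ 0.936
The standard error of measurement is 8.200·√(1 − 0.936) ≃ 8.200·0.253 ≃ 2.072.
Half-width = 1.96·2.072 ≃ 4.061
Upper limit = 8 + 4.061 ≃ 12.061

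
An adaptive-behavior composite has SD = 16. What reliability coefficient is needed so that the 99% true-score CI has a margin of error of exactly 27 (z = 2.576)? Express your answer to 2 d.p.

0.57

Required SEM = 27 / 2.576 ≈ 10.481
Required reliability = 1 − (SEM/SD)² = 1 − 0.429 ≈ 0.571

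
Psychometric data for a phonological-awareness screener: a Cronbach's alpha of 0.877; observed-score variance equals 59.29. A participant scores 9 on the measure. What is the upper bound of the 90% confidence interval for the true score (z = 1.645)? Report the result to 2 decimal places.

SD = √59.29 ≈ 7.700
SEM = 7.700·√(1 − 0.877) ≈ 2.700
Margin = 1.645 · 2.700 ≈ 4.442
Upper limit = 9 + 4.442 ≈ 13.442

13.44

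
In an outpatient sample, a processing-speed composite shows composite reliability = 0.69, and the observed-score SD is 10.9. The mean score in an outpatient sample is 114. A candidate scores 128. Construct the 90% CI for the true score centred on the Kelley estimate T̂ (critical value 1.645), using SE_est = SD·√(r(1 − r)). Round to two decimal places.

[115.37, 131.95]

Estimated true score = 0.6900*128 + (1 − 0.6900)*114 ≈ 123.6600
SE_est = SD * √(r(1 − r)) = 10.9000 * √0.2139 ≈ 10.9000 * 0.4625 ≈ 5.0412
CI = 123.6600 ± 1.645 * 5.0412 → [115.3673, 131.9527]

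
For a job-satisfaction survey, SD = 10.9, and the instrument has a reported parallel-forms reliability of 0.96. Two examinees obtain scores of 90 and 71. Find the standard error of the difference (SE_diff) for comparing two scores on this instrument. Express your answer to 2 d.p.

3.08

SEM = 10.900 · √(1 − 0.960) = 10.900 · √0.040 ≈ 10.900 · 0.200 ≈ 2.180
SE_diff = SEM · √2 ≈ 2.180 · 1.414 ≈ 3.083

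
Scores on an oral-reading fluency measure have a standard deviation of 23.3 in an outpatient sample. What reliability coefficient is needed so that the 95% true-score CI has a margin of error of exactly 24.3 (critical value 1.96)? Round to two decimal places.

0.72

SEM needed = half-width / z = 24.3/1.96 ≈ 12.3980
Required reliability = 1 − (SEM/SD)² = 1 − 0.2831 ≈ 0.7169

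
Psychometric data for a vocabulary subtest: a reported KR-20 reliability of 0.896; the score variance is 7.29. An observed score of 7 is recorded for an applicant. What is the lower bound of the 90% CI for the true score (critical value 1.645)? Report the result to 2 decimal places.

SD = √7.29 ≈ 2.70000
SEM = 2.70000 × √(1 − 0.89600) = 2.70000 × √0.10400 ≈ 2.70000 × 0.32249 ≈ 0.87072
1.645 × SEM ≈ 1.43234
Lower limit = 7 − 1.43234 ≈ 5.56766

5.57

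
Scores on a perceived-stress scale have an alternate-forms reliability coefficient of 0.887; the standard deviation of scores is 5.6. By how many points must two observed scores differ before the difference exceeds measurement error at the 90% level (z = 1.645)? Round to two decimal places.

SEM = 5.6000×√(1 − 0.8870) ≈ 1.8825
SE_diff = √2 × SEM ≈ 2.6622
Minimum reliable difference = 1.645 × SE_diff ≈ 1.645 × 2.6622 ≈ 4.3793

4.38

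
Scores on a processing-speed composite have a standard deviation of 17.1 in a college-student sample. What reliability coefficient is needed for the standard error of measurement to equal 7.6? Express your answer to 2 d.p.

r = 1 − (7.60000/17.1)² ≃ 1 − 0.19753 ≃ 0.80247

0.80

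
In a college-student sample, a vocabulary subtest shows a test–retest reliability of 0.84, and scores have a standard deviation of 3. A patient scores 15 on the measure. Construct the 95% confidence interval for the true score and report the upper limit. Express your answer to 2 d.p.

The standard error of measurement is 3.000·√(1 − 0.840) ≈ 3.000·0.400 ≈ 1.200.
1.96 · SEM ≈ 2.352
Upper limit = 15 + 2.352 ≈ 17.352

17.35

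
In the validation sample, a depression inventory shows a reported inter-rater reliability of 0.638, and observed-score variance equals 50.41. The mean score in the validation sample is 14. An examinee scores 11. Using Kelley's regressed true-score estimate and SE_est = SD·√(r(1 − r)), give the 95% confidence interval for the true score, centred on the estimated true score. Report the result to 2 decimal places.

SD = √50.41 = 7.10000
Estimated true score = 0.63800*11 + (1 − 0.63800)*14 ≃ 12.08600
SE_est = SD * √(r(1 − r)) = 7.10000 * √0.23096 ≃ 7.10000 * 0.48058 ≃ 3.41211
95% CI: 12.08600 ± 6.68773 ≃ (5.39827, 18.77373)

[5.40, 18.77]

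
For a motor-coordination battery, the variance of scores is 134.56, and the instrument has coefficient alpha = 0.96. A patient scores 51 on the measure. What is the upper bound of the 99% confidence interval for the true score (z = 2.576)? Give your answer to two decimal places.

56.98

SD = √134.56 = 11.600
SEM = 11.600 × √(1 − 0.960) = 11.600 × √0.040 ≈ 11.600 × 0.200 ≈ 2.320
Margin = 2.576 × 2.320 ≈ 5.976
Upper bound: 51 + 5.976 = 56.976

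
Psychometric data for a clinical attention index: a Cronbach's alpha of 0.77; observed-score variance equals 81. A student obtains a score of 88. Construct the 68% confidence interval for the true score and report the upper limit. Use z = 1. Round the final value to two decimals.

SD = √81 = 9.00000
The standard error of measurement is 9.00000×√(1 − 0.77000) ≈ 9.00000×0.47958 ≈ 4.31625.
Margin = 1 × 4.31625 ≈ 4.31625
Upper bound: 88 + 4.31625 = 92.31625

92.32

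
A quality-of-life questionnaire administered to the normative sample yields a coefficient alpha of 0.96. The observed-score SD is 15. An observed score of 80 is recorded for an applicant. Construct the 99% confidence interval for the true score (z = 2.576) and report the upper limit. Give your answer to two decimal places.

SEM = 15.0000 · √(1 − 0.9600) = 15.0000 · √0.0400 ≃ 15.0000 · 0.2000 ≃ 3.0000
Margin = 2.576 · 3.0000 ≃ 7.7280
Upper limit = 80 + 7.7280 ≃ 87.7280

87.73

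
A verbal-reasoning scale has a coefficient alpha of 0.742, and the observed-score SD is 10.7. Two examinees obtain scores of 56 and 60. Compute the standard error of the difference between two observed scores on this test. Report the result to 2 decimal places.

SEM = 10.70000×√(1 − 0.74200) ≈ 5.43493
SE_diff = √2 × SEM ≈ 7.68615

7.69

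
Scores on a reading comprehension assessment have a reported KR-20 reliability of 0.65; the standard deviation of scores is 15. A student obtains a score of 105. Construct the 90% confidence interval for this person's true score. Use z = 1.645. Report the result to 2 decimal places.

[90.40, 119.60]

The standard error of measurement is 15.0000*√(1 − 0.6500) ≈ 15.0000*0.5916 ≈ 8.8741.
Half-width = 1.645*8.8741 ≈ 14.5979
CI = 105 ± 14.5979 → [90.4021, 119.5979]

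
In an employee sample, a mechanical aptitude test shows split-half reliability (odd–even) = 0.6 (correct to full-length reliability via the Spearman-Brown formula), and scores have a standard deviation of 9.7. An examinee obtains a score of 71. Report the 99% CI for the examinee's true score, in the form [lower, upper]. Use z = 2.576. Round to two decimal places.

[58.51, 83.49]

Spearman-Brown: r = 2(0.6) / (1 + 0.6) = 1.2000 / 1.6000 ≈ 0.7500
SEM = 9.7000·√(1 − 0.7500) ≈ 4.8500
Margin = 2.576 · 4.8500 ≈ 12.4936
Interval: (58.5064, 83.4936)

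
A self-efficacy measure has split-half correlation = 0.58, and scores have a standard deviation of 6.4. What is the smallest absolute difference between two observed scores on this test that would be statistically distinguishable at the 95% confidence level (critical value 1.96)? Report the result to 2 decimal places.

9.15

r_full = 2·0.58 / (1 + 0.58) ≈ 0.734
SEM = 6.400 * √(1 − 0.734) = 6.400 * √0.266 ≈ 6.400 * 0.516 ≈ 3.300
SE_diff = √2 * SEM ≈ 4.666
Minimum reliable difference = 1.96 * SE_diff ≈ 1.96 * 4.666 ≈ 9.146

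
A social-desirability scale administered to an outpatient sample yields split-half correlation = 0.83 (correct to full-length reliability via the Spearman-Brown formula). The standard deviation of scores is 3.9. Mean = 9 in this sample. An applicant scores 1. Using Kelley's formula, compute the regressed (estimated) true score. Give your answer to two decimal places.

Spearman-Brown: r = 2(0.83) / (1 + 0.83) = 1.66000 / 1.83000 ≃ 0.90710
Estimated true score = 0.90710×1 + (1 − 0.90710)×9 ≃ 1.74317

1.74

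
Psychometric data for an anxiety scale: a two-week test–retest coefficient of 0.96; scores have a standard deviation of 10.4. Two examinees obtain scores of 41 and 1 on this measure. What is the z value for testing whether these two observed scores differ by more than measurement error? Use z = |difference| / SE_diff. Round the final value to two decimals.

SEM = 10.4000 * √(1 − 0.9600) = 10.4000 * √0.0400 ≃ 10.4000 * 0.2000 ≃ 2.0800
SE_diff = SEM * √2 ≃ 2.0800 * 1.4142 ≃ 2.9416
z = 40 / 2.9416 ≃ 13.5982

13.60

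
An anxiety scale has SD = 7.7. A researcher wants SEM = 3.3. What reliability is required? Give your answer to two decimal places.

r = 1 − (SEM / SD)² = 1 − (3.300 / 7.7)² ≈ 1 − 0.184 ≈ 0.816

0.82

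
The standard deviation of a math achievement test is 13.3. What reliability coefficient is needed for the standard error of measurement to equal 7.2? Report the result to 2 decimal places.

0.71

Required reliability = 1 − (SEM/SD)² = 1 − 0.29306 ≈ 0.70694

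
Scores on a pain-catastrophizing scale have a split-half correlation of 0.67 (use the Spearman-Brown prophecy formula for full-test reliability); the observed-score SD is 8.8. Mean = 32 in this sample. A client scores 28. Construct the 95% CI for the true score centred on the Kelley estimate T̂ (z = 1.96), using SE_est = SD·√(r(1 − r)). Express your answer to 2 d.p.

Full-length reliability (Spearman-Brown) = 2(0.67)/(1+0.67) ≈ 0.80240
T̂ = r·X + (1 − r)·M = 0.80240·28 + 0.19760·32 ≈ 22.46707 + 6.32335 ≈ 28.79042
SE_est = SD · √(r(1 − r)) = 8.80000 · √0.15856 ≈ 8.80000 · 0.39819 ≈ 3.50409
CI = 28.79042 ± 1.96 · 3.50409 → [21.92240, 35.65844]

[21.92, 35.66]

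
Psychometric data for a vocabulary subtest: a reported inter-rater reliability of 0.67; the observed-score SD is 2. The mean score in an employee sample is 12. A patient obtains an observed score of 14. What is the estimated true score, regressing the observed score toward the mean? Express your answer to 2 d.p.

13.34

Estimated true score = 0.6700*14 + (1 − 0.6700)*12 ≈ 13.3400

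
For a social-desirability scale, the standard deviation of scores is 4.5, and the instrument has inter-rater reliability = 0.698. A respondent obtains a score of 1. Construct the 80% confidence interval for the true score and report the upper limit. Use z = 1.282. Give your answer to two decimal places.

SEM = 4.5000·√(1 − 0.6980) ≈ 2.4730
Margin = 1.282 · 2.4730 ≈ 3.1703
Upper limit = 1 + 3.1703 ≈ 4.1703

4.17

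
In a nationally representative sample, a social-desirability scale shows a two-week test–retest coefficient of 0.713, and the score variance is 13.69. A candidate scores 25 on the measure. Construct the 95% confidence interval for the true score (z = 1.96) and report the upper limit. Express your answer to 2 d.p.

28.89

SD = √13.69 ≈ 3.7000
SEM = 3.7000 × √(1 − 0.7130) = 3.7000 × √0.2870 ≈ 3.7000 × 0.5357 ≈ 1.9822
Half-width = 1.96×1.9822 ≈ 3.8851
Upper bound: 25 + 3.8851 = 28.8851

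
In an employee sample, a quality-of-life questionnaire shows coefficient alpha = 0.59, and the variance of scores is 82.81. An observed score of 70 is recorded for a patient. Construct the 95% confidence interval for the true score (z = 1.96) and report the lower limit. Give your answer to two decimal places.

58.58

σ = 82.81^(1/2) = 9.10000
SEM = 9.10000 · √(1 − 0.59000) = 9.10000 · √0.41000 ≈ 9.10000 · 0.64031 ≈ 5.82684
Margin = 1.96 · 5.82684 ≈ 11.42061
Lower limit = 70 − 11.42061 ≈ 58.57939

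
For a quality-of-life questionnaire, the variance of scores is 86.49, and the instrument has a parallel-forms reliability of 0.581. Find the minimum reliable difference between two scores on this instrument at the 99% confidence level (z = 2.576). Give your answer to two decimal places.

21.93

SD = √86.49 = 9.30000
The standard error of measurement is 9.30000·√(1 − 0.58100) ≈ 9.30000·0.64730 ≈ 6.01991.
Standard error of the difference = 6.01991·√2 ≈ 8.51344
Smallest detectable difference = 2.576·8.51344 ≈ 21.93062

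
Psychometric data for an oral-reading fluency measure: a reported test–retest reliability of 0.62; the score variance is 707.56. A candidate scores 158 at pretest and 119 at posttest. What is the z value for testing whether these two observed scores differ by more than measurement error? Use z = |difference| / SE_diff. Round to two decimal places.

σ = 707.56^(1/2) = 26.600
SEM = 26.600 · √(1 − 0.620) = 26.600 · √0.380 ≈ 26.600 · 0.616 ≈ 16.397
SE_diff = √2 · SEM ≈ 23.189
z = |158 − 119| / 23.189 = 39 / 23.189 ≈ 1.682

1.68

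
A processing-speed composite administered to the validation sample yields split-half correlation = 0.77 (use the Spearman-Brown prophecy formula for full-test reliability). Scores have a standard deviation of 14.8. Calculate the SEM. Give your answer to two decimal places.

5.34

Full-length reliability (Spearman-Brown) = 2(0.77)/(1+0.77) ≃ 0.8701
SEM = 14.8000 · √(1 − 0.8701) = 14.8000 · √0.1299 ≃ 14.8000 · 0.3605 ≃ 5.3351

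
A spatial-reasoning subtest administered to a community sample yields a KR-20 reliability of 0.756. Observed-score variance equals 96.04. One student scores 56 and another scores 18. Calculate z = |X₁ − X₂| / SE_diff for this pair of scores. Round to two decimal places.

5.55

σ = 96.04^(1/2) = 9.800
The standard error of measurement is 9.800·√(1 − 0.756) ≃ 9.800·0.494 ≃ 4.841.
SE_diff = SEM · √2 ≃ 4.841 · 1.414 ≃ 6.846
z = 38 / 6.846 ≃ 5.551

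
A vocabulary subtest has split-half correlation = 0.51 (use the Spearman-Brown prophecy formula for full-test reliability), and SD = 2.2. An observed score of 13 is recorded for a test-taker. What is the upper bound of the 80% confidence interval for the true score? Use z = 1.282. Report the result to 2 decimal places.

r_full = 2·0.51 / (1 + 0.51) ≈ 0.6755
SEM = 2.2000·√(1 − 0.6755) ≈ 1.2532
Margin = 1.282 · 1.2532 ≈ 1.6066
Upper bound: 13 + 1.6066 = 14.6066

14.61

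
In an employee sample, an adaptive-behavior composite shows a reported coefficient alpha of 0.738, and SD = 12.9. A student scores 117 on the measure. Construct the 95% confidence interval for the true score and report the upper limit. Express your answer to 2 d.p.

SEM = 12.900 × √(1 − 0.738) = 12.900 × √0.262 ≈ 12.900 × 0.512 ≈ 6.603
Half-width = 1.96×6.603 ≈ 12.942
Upper limit = 117 + 12.942 ≈ 129.942

129.94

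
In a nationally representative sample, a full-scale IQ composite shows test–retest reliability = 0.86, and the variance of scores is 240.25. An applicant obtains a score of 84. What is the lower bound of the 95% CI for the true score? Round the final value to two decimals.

72.63

SD = √240.25 = 15.500
SEM = 15.500 · √(1 − 0.860) = 15.500 · √0.140 ≃ 15.500 · 0.374 ≃ 5.800
Margin = 1.96 · 5.800 ≃ 11.367
Lower bound: 84 − 11.367 = 72.633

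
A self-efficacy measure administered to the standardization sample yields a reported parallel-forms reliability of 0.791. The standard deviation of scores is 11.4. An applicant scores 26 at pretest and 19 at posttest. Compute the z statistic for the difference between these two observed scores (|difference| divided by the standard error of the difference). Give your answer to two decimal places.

0.95

SEM = 11.4000·√(1 − 0.7910) ≈ 5.2117
SE_diff = SEM · √2 ≈ 5.2117 · 1.4142 ≈ 7.3704
z = |26 − 19| / 7.3704 = 7 / 7.3704 ≈ 0.9497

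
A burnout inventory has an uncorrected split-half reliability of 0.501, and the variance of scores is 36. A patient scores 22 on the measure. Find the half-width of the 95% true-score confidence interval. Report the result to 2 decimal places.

6.78

σ = 36^(1/2) = 6.0000
Spearman-Brown: r = 2(0.501) / (1 + 0.501) = 1.0020 / 1.5010 ≈ 0.6676
SEM = 6.0000×√(1 − 0.6676) ≈ 3.4595
Half-width = 1.96×3.4595 ≈ 6.7806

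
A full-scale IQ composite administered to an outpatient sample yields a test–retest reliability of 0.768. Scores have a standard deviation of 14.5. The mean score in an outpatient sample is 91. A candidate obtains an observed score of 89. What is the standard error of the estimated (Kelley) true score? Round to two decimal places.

SE_est = 14.5000×√(0.7680×0.2320) ≃ 6.1206

6.12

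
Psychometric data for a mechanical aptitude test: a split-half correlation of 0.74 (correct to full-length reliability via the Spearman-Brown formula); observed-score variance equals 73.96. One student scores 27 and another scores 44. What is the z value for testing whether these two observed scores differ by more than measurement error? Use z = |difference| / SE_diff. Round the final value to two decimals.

σ = 73.96^(1/2) = 8.600
r_full = 2·0.74 / (1 + 0.74) ≈ 0.851
SEM = 8.600×√(1 − 0.851) ≈ 3.324
Standard error of the difference = 3.324·√2 ≈ 4.701
z = |27 − 44| / 4.701 = 17 / 4.701 ≈ 3.616

3.62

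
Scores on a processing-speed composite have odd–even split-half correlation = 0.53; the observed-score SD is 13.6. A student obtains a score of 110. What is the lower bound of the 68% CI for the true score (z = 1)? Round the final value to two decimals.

r_full = 2·0.53 / (1 + 0.53) ≃ 0.6928
SEM = 13.6000 × √(1 − 0.6928) = 13.6000 × √0.3072 ≃ 13.6000 × 0.5542 ≃ 7.5378
Half-width = 1×7.5378 ≃ 7.5378
Lower limit = 110 − 7.5378 ≃ 102.4622

102.46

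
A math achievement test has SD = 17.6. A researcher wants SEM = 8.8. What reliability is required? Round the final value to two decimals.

r = 1 − (8.8000/17.6)² ≃ 1 − 0.2500 ≃ 0.7500

0.75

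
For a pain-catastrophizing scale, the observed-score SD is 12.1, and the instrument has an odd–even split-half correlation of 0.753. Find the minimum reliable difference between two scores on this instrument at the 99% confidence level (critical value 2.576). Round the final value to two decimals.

16.55

r_full = 2·0.753 / (1 + 0.753) ≃ 0.85910
SEM = 12.10000 * √(1 − 0.85910) = 12.10000 * √0.14090 ≃ 12.10000 * 0.37537 ≃ 4.54196
Standard error of the difference = 4.54196·√2 ≃ 6.42330
Minimum reliable difference = 2.576 * SE_diff ≃ 2.576 * 6.42330 ≃ 16.54641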